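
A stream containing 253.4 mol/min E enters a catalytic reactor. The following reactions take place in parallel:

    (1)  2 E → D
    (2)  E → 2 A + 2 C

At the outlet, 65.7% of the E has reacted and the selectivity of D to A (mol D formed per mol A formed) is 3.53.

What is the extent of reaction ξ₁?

Conversion of E: E consumed = 0.657 × 253.4 = 166.5 mol/min = 2ξ₁ + 1ξ₂.
Selectivity: 1ξ₁ / (2ξ₂) = 3.53 → ξ₁ = 7.06 ξ₂.
Substitute: (2·7.06 + 1) ξ₂ = 166.5 → ξ₂ = 11.01 mol/min, ξ₁ = 77.74 mol/min.
Outlet amounts (n = n₀ + Σ ν·ξ):
  E: 253.4 − 2(77.74) − 1(11.01) = 86.92
  D: 0 + 1(77.74) = 77.74
  A: 0 + 2(11.01) = 22.02
  C: 0 + 2(11.01) = 22.02

ξ₁ = 77.7 mol/min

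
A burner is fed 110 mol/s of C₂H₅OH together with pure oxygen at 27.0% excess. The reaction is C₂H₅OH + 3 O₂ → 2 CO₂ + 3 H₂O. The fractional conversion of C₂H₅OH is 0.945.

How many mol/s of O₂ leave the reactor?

Stoichiometric O₂ = 3 × 110 = 330 mol/s; O₂ fed = 330 × 1.270 = 419.1 mol/s.
Fuel reacted = 0.945 × 110 → ξ = 103.9 mol/s.
Outlet (n = n₀ + ν ξ):
  C₂H₅OH: 110 − 1(103.9) = 6.05
  O₂: 419.1 − 3(103.9) = 107.3
  CO₂: 0 + 2(103.9) = 207.9
  H₂O: 0 + 3(103.9) = 311.8

107 mol/s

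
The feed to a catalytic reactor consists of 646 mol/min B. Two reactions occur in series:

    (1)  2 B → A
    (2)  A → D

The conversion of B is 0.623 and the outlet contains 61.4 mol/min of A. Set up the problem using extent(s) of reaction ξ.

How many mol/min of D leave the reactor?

Conversion of B: B consumed = 2ξ₁ = 0.623 × 646 → ξ₁ = 201.2 mol/min.
A balance: n_A = 0 + 1ξ₁ − 1ξ₂ = 61.4 → ξ₂ = (1·201.2 − 61.4)/1 = 139.8 mol/min.
Outlet amounts (n = n₀ + Σ ν·ξ):
  B: 646 − 2(201.2) = 243.5
  A: 0 + 1(201.2) − 1(139.8) = 61.4
  D: 0 + 1(139.8) = 139.8

140 mol/min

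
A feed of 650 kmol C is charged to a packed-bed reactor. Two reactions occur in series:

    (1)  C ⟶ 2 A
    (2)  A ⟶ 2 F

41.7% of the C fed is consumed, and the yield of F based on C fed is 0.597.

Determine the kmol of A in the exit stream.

Conversion of C: C consumed = 1ξ₁ = 0.417 × 650 → ξ₁ = 271.1 kmol.
Yield of F: 2ξ₂ / 650 = 0.597 → ξ₂ = 194 kmol.
Outlet amounts (n = n₀ + Σ ν·ξ):
  C: 650 − 1(271.1) = 378.9
  A: 0 + 2(271.1) − 1(194) = 348.1
  F: 0 + 2(194) = 388.1

348 kmol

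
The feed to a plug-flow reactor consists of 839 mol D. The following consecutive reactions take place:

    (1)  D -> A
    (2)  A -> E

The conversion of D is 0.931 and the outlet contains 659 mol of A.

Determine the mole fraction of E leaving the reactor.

0.146

Conversion of D: D consumed = 1ξ₁ = 0.931 × 839 → ξ₁ = 781.1 mol.
A balance: n_A = 0 + 1ξ₁ − 1ξ₂ = 659 → ξ₂ = (1·781.1 − 659)/1 = 122.1 mol.
Outlet amounts (n = n₀ + Σ ν·ξ):
  D: 839 − 1(781.1) = 57.89
  A: 0 + 1(781.1) − 1(122.1) = 659
  E: 0 + 1(122.1) = 122.1
Total out = 839 mol; y_E = 122.1 / 839 = 0.1455.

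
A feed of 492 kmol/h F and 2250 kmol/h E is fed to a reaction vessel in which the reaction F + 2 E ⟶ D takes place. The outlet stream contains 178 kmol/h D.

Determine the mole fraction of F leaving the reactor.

0.132

For D: n = n₀ + 1ξ → 178 = 0 + 1ξ, giving ξ = 178 kmol/h.
Outlet amounts (n = n₀ + ν ξ):
  F: 492 − 1(178) = 314
  E: 2250 − 2(178) = 1894
  D: 0 + 1(178) = 178
Total out = 2386 kmol/h; y_F = 314 / 2386 = 0.1316.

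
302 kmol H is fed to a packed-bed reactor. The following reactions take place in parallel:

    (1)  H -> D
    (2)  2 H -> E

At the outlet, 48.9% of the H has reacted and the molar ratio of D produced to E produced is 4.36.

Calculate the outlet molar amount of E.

Conversion of H: H consumed = 0.489 × 302 = 147.7 kmol = 1ξ₁ + 2ξ₂.
Selectivity: 1ξ₁ / (1ξ₂) = 4.36 → ξ₁ = 4.36 ξ₂.
Substitute: (1·4.36 + 2) ξ₂ = 147.7 → ξ₂ = 23.22 kmol, ξ₁ = 101.2 kmol.
Outlet amounts (n = n₀ + Σ ν·ξ):
  H: 302 − 1(101.2) − 2(23.22) = 154.3
  D: 0 + 1(101.2) = 101.2
  E: 0 + 1(23.22) = 23.22

23.2 kmol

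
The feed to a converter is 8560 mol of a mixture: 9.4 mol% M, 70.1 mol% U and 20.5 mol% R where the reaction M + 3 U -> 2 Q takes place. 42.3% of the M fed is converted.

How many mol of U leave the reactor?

M reacted = 0.423 × 804.6 = 340.4 mol; ν_M = −1, so ξ = 340.4/1 = 340.4 mol.
Outlet amounts (n = n₀ + ν ξ):
  M: 804.6 − 1(340.4) = 464.3
  U: 6001 − 3(340.4) = 4979
  Q: 0 + 2(340.4) = 680.7
  R: 1755 (inert)

4980 mol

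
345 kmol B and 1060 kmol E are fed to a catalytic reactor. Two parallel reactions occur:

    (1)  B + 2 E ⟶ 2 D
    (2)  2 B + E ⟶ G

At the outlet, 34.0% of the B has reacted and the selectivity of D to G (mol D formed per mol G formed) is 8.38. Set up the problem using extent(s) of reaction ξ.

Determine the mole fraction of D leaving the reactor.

Conversion of B: B consumed = 0.34 × 345 = 117.3 kmol = 1ξ₁ + 2ξ₂.
Selectivity: 2ξ₁ / (1ξ₂) = 8.38 → ξ₁ = 4.19 ξ₂.
Substitute: (1·4.19 + 2) ξ₂ = 117.3 → ξ₂ = 18.95 kmol, ξ₁ = 79.4 kmol.
Outlet amounts (n = n₀ + Σ ν·ξ):
  B: 345 − 1(79.4) − 2(18.95) = 227.7
  E: 1060 − 2(79.4) − 1(18.95) = 882.2
  D: 0 + 2(79.4) = 158.8
  G: 0 + 1(18.95) = 18.95
Total out = 1288 kmol; y_D = 158.8 / 1288 = 0.1233.

0.123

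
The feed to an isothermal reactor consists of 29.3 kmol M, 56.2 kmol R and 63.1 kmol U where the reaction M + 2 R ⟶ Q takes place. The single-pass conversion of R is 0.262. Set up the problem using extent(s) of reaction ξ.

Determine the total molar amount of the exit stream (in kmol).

134 kmol

R reacted = 0.262 × 56.2 = 14.72 kmol; ν_R = −2, so ξ = 14.72/2 = 7.362 kmol.
Outlet amounts (n = n₀ + ν ξ):
  M: 29.3 − 1(7.362) = 21.94
  R: 56.2 − 2(7.362) = 41.48
  Q: 0 + 1(7.362) = 7.362
  U: 63.1 (inert)
Total out = 21.94 + 41.48 + 7.362 + 63.1 = 133.9 kmol.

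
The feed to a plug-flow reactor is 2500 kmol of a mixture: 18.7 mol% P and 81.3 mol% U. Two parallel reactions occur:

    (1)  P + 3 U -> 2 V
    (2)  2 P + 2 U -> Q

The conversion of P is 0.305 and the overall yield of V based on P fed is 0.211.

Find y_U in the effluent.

Yield of V: 2ξ₁ / 467.5 = 0.211 → ξ₁ = 49.32 kmol.
Conversion of P: 1ξ₁ + 2ξ₂ = 0.305 × 467.5 = 142.6 → ξ₂ = 46.63 kmol.
Outlet amounts (n = n₀ + Σ ν·ξ):
  P: 467.5 − 1(49.32) − 2(46.63) = 324.9
  U: 2032 − 3(49.32) − 2(46.63) = 1791
  V: 0 + 2(49.32) = 98.64
  Q: 0 + 1(46.63) = 46.63
Total out = 2261 kmol; y_U = 1791 / 2261 = 0.7921.

0.792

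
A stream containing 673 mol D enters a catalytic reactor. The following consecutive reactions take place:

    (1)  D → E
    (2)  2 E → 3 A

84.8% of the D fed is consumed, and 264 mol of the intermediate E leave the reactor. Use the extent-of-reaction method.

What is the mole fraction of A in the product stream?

Conversion of D: D consumed = 1ξ₁ = 0.848 × 673 → ξ₁ = 570.7 mol.
E balance: n_E = 0 + 1ξ₁ − 2ξ₂ = 264 → ξ₂ = (1·570.7 − 264)/2 = 153.4 mol.
Outlet amounts (n = n₀ + Σ ν·ξ):
  D: 673 − 1(570.7) = 102.3
  E: 0 + 1(570.7) − 2(153.4) = 264
  A: 0 + 3(153.4) = 460.1
Total out = 826.4 mol; y_A = 460.1 / 826.4 = 0.5567.

0.557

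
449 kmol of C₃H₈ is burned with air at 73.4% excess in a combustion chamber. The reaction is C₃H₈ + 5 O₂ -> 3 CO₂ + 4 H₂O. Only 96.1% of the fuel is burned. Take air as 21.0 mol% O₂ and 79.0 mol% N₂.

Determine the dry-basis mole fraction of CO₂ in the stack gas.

0.0732

Stoichiometric O₂ = 5 × 449 = 2245 kmol; O₂ fed = 2245 × 1.734 = 3893 kmol.
N₂ fed = 3893 × 79/21 = 14640 kmol.
Fuel reacted = 0.961 × 449 → ξ = 431.5 kmol.
Outlet (n = n₀ + ν ξ):
  C₃H₈: 449 − 1(431.5) = 17.51
  O₂: 3893 − 5(431.5) = 1735
  N₂: 14640 (inert)
  CO₂: 0 + 3(431.5) = 1294
  H₂O: 0 + 4(431.5) = 1726
Dry total = 17690 kmol; y_CO₂ (dry) = 1294 / 17690 = 0.07317.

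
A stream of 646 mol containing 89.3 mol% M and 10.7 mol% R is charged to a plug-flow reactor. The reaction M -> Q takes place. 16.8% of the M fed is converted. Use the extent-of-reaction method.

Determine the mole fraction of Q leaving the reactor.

M reacted = 0.168 × 576.9 = 96.92 mol; ν_M = −1, so ξ = 96.92/1 = 96.92 mol.
Outlet amounts (n = n₀ + ν ξ):
  M: 576.9 − 1(96.92) = 480
  Q: 0 + 1(96.92) = 96.92
  R: 69.12 (inert)
Total out = 646 mol; y_Q = 96.92 / 646 = 0.15.

0.15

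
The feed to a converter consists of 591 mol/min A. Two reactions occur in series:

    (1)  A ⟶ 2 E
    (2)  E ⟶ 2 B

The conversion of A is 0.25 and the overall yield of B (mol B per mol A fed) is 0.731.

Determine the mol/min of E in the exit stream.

Conversion of A: A consumed = 1ξ₁ = 0.25 × 591 → ξ₁ = 147.8 mol/min.
Yield of B: 2ξ₂ / 591 = 0.731 → ξ₂ = 216 mol/min.
Outlet amounts (n = n₀ + Σ ν·ξ):
  A: 591 − 1(147.8) = 443.2
  E: 0 + 2(147.8) − 1(216) = 79.49
  B: 0 + 2(216) = 432

79.5 mol/min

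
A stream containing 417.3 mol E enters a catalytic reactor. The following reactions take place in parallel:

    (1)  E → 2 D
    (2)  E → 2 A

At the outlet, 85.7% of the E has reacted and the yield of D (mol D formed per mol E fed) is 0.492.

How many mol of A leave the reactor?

510 mol

Yield of D: 2ξ₁ / 417.3 = 0.492 → ξ₁ = 102.7 mol.
Conversion of E: 1ξ₁ + 1ξ₂ = 0.857 × 417.3 = 357.6 → ξ₂ = 255 mol.
Outlet amounts (n = n₀ + Σ ν·ξ):
  E: 417.3 − 1(102.7) − 1(255) = 59.67
  D: 0 + 2(102.7) = 205.3
  A: 0 + 2(255) = 509.9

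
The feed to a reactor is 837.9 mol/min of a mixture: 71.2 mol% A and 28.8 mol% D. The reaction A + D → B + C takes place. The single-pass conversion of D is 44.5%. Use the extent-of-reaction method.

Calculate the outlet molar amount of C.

D reacted = 0.445 × 241.3 = 107.4 mol/min; ν_D = −1, so ξ = 107.4/1 = 107.4 mol/min.
Outlet amounts (n = n₀ + ν ξ):
  A: 596.6 − 1(107.4) = 489.2
  D: 241.3 − 1(107.4) = 133.9
  B: 0 + 1(107.4) = 107.4
  C: 0 + 1(107.4) = 107.4

107 mol/min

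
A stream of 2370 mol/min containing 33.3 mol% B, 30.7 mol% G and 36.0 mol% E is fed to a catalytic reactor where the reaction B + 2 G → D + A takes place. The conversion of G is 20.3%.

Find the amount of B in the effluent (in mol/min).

715 mol/min

G reacted = 0.203 × 727.6 = 147.7 mol/min; ν_G = −2, so ξ = 147.7/2 = 73.85 mol/min.
Outlet amounts (n = n₀ + ν ξ):
  B: 789.2 − 1(73.85) = 715.4
  G: 727.6 − 2(73.85) = 579.9
  D: 0 + 1(73.85) = 73.85
  A: 0 + 1(73.85) = 73.85
  E: 853.2 (inert)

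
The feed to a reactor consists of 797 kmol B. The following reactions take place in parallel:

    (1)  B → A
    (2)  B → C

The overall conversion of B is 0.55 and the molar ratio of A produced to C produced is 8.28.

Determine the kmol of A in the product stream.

391 kmol

Conversion of B: B consumed = 0.55 × 797 = 438.4 kmol = 1ξ₁ + 1ξ₂.
Selectivity: 1ξ₁ / (1ξ₂) = 8.28 → ξ₁ = 8.28 ξ₂.
Substitute: (1·8.28 + 1) ξ₂ = 438.4 → ξ₂ = 47.24 kmol, ξ₁ = 391.1 kmol.
Outlet amounts (n = n₀ + Σ ν·ξ):
  B: 797 − 1(391.1) − 1(47.24) = 358.6
  A: 0 + 1(391.1) = 391.1
  C: 0 + 1(47.24) = 47.24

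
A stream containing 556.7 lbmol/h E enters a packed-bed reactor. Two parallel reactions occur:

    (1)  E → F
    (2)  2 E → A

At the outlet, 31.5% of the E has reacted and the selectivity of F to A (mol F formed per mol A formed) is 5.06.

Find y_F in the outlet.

Conversion of E: E consumed = 0.315 × 556.7 = 175.4 lbmol/h = 1ξ₁ + 2ξ₂.
Selectivity: 1ξ₁ / (1ξ₂) = 5.06 → ξ₁ = 5.06 ξ₂.
Substitute: (1·5.06 + 2) ξ₂ = 175.4 → ξ₂ = 24.84 lbmol/h, ξ₁ = 125.7 lbmol/h.
Outlet amounts (n = n₀ + Σ ν·ξ):
  E: 556.7 − 1(125.7) − 2(24.84) = 381.3
  F: 0 + 1(125.7) = 125.7
  A: 0 + 1(24.84) = 24.84
Total out = 531.9 lbmol/h; y_F = 125.7 / 531.9 = 0.2363.

0.236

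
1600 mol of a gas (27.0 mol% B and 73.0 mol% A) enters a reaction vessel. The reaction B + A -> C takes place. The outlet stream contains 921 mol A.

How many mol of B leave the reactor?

For A: n = n₀ − 1ξ → 921 = 1168 − 1ξ, giving ξ = 247 mol.
Outlet amounts (n = n₀ + ν ξ):
  B: 432 − 1(247) = 185
  A: 1168 − 1(247) = 921
  C: 0 + 1(247) = 247

185 mol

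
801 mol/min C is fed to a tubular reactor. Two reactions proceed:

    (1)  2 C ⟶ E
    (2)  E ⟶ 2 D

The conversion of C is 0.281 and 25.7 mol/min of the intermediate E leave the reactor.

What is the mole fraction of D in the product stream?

0.224

Conversion of C: C consumed = 2ξ₁ = 0.281 × 801 → ξ₁ = 112.5 mol/min.
E balance: n_E = 0 + 1ξ₁ − 1ξ₂ = 25.7 → ξ₂ = (1·112.5 − 25.7)/1 = 86.84 mol/min.
Outlet amounts (n = n₀ + Σ ν·ξ):
  C: 801 − 2(112.5) = 575.9
  E: 0 + 1(112.5) − 1(86.84) = 25.7
  D: 0 + 2(86.84) = 173.7
Total out = 775.3 mol/min; y_D = 173.7 / 775.3 = 0.224.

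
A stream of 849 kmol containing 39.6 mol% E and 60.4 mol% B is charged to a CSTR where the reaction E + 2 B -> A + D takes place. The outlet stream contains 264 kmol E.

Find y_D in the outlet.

For E: n = n₀ − 1ξ → 264 = 336.2 − 1ξ, giving ξ = 72.2 kmol.
Outlet amounts (n = n₀ + ν ξ):
  E: 336.2 − 1(72.2) = 264
  B: 512.8 − 2(72.2) = 368.4
  A: 0 + 1(72.2) = 72.2
  D: 0 + 1(72.2) = 72.2
Total out = 776.8 kmol; y_D = 72.2 / 776.8 = 0.09295.

0.093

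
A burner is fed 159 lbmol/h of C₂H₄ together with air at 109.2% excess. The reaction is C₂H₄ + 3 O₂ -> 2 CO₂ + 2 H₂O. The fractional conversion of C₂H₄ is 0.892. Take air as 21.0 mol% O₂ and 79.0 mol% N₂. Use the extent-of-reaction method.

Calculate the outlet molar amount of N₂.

Stoichiometric O₂ = 3 × 159 = 477 lbmol/h; O₂ fed = 477 × 2.092 = 997.9 lbmol/h.
N₂ fed = 997.9 × 79/21 = 3754 lbmol/h.
Fuel reacted = 0.892 × 159 → ξ = 141.8 lbmol/h.
Outlet (n = n₀ + ν ξ):
  C₂H₄: 159 − 1(141.8) = 17.17
  O₂: 997.9 − 3(141.8) = 572.4
  N₂: 3754 (inert)
  CO₂: 0 + 2(141.8) = 283.7
  H₂O: 0 + 2(141.8) = 283.7

3750 lbmol/h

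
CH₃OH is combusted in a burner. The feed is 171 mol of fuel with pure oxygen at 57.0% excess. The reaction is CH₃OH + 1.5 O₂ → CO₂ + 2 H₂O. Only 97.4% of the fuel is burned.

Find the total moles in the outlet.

Stoichiometric O₂ = 1.5 × 171 = 256.5 mol; O₂ fed = 256.5 × 1.570 = 402.7 mol.
Fuel reacted = 0.974 × 171 → ξ = 166.6 mol.
Outlet (n = n₀ + ν ξ):
  CH₃OH: 171 − 1(166.6) = 4.446
  O₂: 402.7 − 1.5(166.6) = 152.9
  CO₂: 0 + 1(166.6) = 166.6
  H₂O: 0 + 2(166.6) = 333.1
Total out = 4.446 + 152.9 + 166.6 + 333.1 = 657 mol.

657 mol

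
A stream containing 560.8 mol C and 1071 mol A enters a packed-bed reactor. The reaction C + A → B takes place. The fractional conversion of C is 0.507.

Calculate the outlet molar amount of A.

C reacted = 0.507 × 560.8 = 284.3 mol; ν_C = −1, so ξ = 284.3/1 = 284.3 mol.
Outlet amounts (n = n₀ + ν ξ):
  C: 560.8 − 1(284.3) = 276.5
  A: 1071 − 1(284.3) = 786.7
  B: 0 + 1(284.3) = 284.3

787 mol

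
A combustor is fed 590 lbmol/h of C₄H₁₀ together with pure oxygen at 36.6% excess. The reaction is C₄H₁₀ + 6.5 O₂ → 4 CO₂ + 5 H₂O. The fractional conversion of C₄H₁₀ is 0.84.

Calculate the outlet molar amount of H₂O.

Stoichiometric O₂ = 6.5 × 590 = 3835 lbmol/h; O₂ fed = 3835 × 1.366 = 5239 lbmol/h.
Fuel reacted = 0.84 × 590 → ξ = 495.6 lbmol/h.
Outlet (n = n₀ + ν ξ):
  C₄H₁₀: 590 − 1(495.6) = 94.4
  O₂: 5239 − 6.5(495.6) = 2017
  CO₂: 0 + 4(495.6) = 1982
  H₂O: 0 + 5(495.6) = 2478

2480 lbmol/h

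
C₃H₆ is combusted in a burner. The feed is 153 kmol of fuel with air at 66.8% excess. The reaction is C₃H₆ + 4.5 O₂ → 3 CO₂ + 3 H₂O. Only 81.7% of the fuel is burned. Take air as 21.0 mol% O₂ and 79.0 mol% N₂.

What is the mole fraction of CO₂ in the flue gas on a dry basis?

0.0706

Stoichiometric O₂ = 4.5 × 153 = 688.5 kmol; O₂ fed = 688.5 × 1.668 = 1148 kmol.
N₂ fed = 1148 × 79/21 = 4320 kmol.
Fuel reacted = 0.817 × 153 → ξ = 125 kmol.
Outlet (n = n₀ + ν ξ):
  C₃H₆: 153 − 1(125) = 28
  O₂: 1148 − 4.5(125) = 585.9
  N₂: 4320 (inert)
  CO₂: 0 + 3(125) = 375
  H₂O: 0 + 3(125) = 375
Dry total = 5309 kmol; y_CO₂ (dry) = 375 / 5309 = 0.07063.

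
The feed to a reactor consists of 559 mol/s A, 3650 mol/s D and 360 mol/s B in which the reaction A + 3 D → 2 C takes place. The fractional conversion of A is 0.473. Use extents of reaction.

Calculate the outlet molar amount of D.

A reacted = 0.473 × 559 = 264.4 mol/s; ν_A = −1, so ξ = 264.4/1 = 264.4 mol/s.
Outlet amounts (n = n₀ + ν ξ):
  A: 559 − 1(264.4) = 294.6
  D: 3650 − 3(264.4) = 2857
  C: 0 + 2(264.4) = 528.8
  B: 360 (inert)

2860 mol/s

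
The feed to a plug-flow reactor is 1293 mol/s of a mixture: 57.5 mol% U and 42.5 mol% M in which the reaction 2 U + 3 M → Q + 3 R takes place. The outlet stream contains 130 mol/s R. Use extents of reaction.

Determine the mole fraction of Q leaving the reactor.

0.0347

For R: n = n₀ + 3ξ → 130 = 0 + 3ξ, giving ξ = 43.33 mol/s.
Outlet amounts (n = n₀ + ν ξ):
  U: 743.5 − 2(43.33) = 656.8
  M: 549.5 − 3(43.33) = 419.5
  Q: 0 + 1(43.33) = 43.33
  R: 0 + 3(43.33) = 130
Total out = 1250 mol/s; y_Q = 43.33 / 1250 = 0.03468.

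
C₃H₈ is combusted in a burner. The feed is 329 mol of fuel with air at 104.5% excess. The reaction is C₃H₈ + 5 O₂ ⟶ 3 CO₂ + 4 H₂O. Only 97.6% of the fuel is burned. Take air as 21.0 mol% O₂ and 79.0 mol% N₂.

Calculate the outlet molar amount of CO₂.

Stoichiometric O₂ = 5 × 329 = 1645 mol; O₂ fed = 1645 × 2.045 = 3364 mol.
N₂ fed = 3364 × 79/21 = 12660 mol.
Fuel reacted = 0.976 × 329 → ξ = 321.1 mol.
Outlet (n = n₀ + ν ξ):
  C₃H₈: 329 − 1(321.1) = 7.896
  O₂: 3364 − 5(321.1) = 1759
  N₂: 12660 (inert)
  CO₂: 0 + 3(321.1) = 963.3
  H₂O: 0 + 4(321.1) = 1284

963 mol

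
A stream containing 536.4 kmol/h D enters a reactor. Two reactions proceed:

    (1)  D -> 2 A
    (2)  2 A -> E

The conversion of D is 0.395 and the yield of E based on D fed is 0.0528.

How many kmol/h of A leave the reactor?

367 kmol/h

Conversion of D: D consumed = 1ξ₁ = 0.395 × 536.4 → ξ₁ = 211.9 kmol/h.
Yield of E: 1ξ₂ / 536.4 = 0.0528 → ξ₂ = 28.32 kmol/h.
Outlet amounts (n = n₀ + Σ ν·ξ):
  D: 536.4 − 1(211.9) = 324.5
  A: 0 + 2(211.9) − 2(28.32) = 367.1
  E: 0 + 1(28.32) = 28.32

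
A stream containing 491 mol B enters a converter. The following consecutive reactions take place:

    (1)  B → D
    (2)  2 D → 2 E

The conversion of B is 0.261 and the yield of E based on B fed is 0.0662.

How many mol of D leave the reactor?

95.6 mol

Conversion of B: B consumed = 1ξ₁ = 0.261 × 491 → ξ₁ = 128.2 mol.
Yield of E: 2ξ₂ / 491 = 0.0662 → ξ₂ = 16.25 mol.
Outlet amounts (n = n₀ + Σ ν·ξ):
  B: 491 − 1(128.2) = 362.8
  D: 0 + 1(128.2) − 2(16.25) = 95.65
  E: 0 + 2(16.25) = 32.5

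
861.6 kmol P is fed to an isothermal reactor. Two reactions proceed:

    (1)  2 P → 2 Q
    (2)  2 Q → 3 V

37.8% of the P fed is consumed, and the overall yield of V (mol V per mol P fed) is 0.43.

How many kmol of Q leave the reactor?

Conversion of P: P consumed = 2ξ₁ = 0.378 × 861.6 → ξ₁ = 162.8 kmol.
Yield of V: 3ξ₂ / 861.6 = 0.43 → ξ₂ = 123.5 kmol.
Outlet amounts (n = n₀ + Σ ν·ξ):
  P: 861.6 − 2(162.8) = 535.9
  Q: 0 + 2(162.8) − 2(123.5) = 78.69
  V: 0 + 3(123.5) = 370.5

78.7 kmol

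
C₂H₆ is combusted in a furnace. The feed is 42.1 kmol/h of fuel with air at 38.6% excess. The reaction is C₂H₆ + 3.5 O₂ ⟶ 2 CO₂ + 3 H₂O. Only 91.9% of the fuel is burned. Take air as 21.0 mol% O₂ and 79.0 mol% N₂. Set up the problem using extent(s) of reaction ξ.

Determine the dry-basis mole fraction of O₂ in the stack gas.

Stoichiometric O₂ = 3.5 × 42.1 = 147.3 kmol/h; O₂ fed = 147.3 × 1.386 = 204.2 kmol/h.
N₂ fed = 204.2 × 79/21 = 768.3 kmol/h.
Fuel reacted = 0.919 × 42.1 → ξ = 38.69 kmol/h.
Outlet (n = n₀ + ν ξ):
  C₂H₆: 42.1 − 1(38.69) = 3.41
  O₂: 204.2 − 3.5(38.69) = 68.81
  N₂: 768.3 (inert)
  CO₂: 0 + 2(38.69) = 77.38
  H₂O: 0 + 3(38.69) = 116.1
Dry total = 917.9 kmol/h; y_O₂ (dry) = 68.81 / 917.9 = 0.07497.

0.075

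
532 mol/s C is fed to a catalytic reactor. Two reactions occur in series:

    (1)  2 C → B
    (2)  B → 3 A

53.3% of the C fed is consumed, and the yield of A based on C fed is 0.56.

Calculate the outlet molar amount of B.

42.5 mol/s

Conversion of C: C consumed = 2ξ₁ = 0.533 × 532 → ξ₁ = 141.8 mol/s.
Yield of A: 3ξ₂ / 532 = 0.56 → ξ₂ = 99.31 mol/s.
Outlet amounts (n = n₀ + Σ ν·ξ):
  C: 532 − 2(141.8) = 248.4
  B: 0 + 1(141.8) − 1(99.31) = 42.47
  A: 0 + 3(99.31) = 297.9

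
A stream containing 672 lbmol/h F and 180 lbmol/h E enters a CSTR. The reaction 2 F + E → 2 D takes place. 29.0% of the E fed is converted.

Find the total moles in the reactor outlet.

E reacted = 0.29 × 180 = 52.2 lbmol/h; ν_E = −1, so ξ = 52.2/1 = 52.2 lbmol/h.
Outlet amounts (n = n₀ + ν ξ):
  F: 672 − 2(52.2) = 567.6
  E: 180 − 1(52.2) = 127.8
  D: 0 + 2(52.2) = 104.4
Total out = 567.6 + 127.8 + 104.4 = 799.8 lbmol/h.

800 lbmol/h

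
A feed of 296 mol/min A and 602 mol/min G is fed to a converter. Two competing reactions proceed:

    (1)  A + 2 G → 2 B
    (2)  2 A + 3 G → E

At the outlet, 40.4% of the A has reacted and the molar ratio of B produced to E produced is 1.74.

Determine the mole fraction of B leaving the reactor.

Conversion of A: A consumed = 0.404 × 296 = 119.6 mol/min = 1ξ₁ + 2ξ₂.
Selectivity: 2ξ₁ / (1ξ₂) = 1.74 → ξ₁ = 0.87 ξ₂.
Substitute: (1·0.87 + 2) ξ₂ = 119.6 → ξ₂ = 41.67 mol/min, ξ₁ = 36.25 mol/min.
Outlet amounts (n = n₀ + Σ ν·ξ):
  A: 296 − 1(36.25) − 2(41.67) = 176.4
  G: 602 − 2(36.25) − 3(41.67) = 404.5
  B: 0 + 2(36.25) = 72.5
  E: 0 + 1(41.67) = 41.67
Total out = 695.1 mol/min; y_B = 72.5 / 695.1 = 0.1043.

0.104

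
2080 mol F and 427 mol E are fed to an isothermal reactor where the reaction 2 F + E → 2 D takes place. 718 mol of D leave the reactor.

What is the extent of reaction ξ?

ξ = 359 mol

For D: n = n₀ + 2ξ → 718 = 0 + 2ξ, giving ξ = 359 mol.
Outlet amounts (n = n₀ + ν ξ):
  F: 2080 − 2(359) = 1362
  E: 427 − 1(359) = 68
  D: 0 + 2(359) = 718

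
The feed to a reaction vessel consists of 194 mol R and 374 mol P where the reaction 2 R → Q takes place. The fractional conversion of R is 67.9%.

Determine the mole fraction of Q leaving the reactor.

0.131

R reacted = 0.679 × 194 = 131.7 mol; ν_R = −2, so ξ = 131.7/2 = 65.86 mol.
Outlet amounts (n = n₀ + ν ξ):
  R: 194 − 2(65.86) = 62.27
  Q: 0 + 1(65.86) = 65.86
  P: 374 (inert)
Total out = 502.1 mol; y_Q = 65.86 / 502.1 = 0.1312.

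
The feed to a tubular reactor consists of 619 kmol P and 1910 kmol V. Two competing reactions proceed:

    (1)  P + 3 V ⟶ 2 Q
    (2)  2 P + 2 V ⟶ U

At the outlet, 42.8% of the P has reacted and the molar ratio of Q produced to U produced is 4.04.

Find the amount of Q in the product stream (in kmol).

266 kmol

Conversion of P: P consumed = 0.428 × 619 = 264.9 kmol = 1ξ₁ + 2ξ₂.
Selectivity: 2ξ₁ / (1ξ₂) = 4.04 → ξ₁ = 2.02 ξ₂.
Substitute: (1·2.02 + 2) ξ₂ = 264.9 → ξ₂ = 65.9 kmol, ξ₁ = 133.1 kmol.
Outlet amounts (n = n₀ + Σ ν·ξ):
  P: 619 − 1(133.1) − 2(65.9) = 354.1
  V: 1910 − 3(133.1) − 2(65.9) = 1379
  Q: 0 + 2(133.1) = 266.3
  U: 0 + 1(65.9) = 65.9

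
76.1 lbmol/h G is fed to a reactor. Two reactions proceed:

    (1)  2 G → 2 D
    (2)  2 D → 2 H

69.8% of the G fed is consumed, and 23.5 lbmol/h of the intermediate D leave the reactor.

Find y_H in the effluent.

0.389

Conversion of G: G consumed = 2ξ₁ = 0.698 × 76.1 → ξ₁ = 26.56 lbmol/h.
D balance: n_D = 0 + 2ξ₁ − 2ξ₂ = 23.5 → ξ₂ = (2·26.56 − 23.5)/2 = 14.81 lbmol/h.
Outlet amounts (n = n₀ + Σ ν·ξ):
  G: 76.1 − 2(26.56) = 22.98
  D: 0 + 2(26.56) − 2(14.81) = 23.5
  H: 0 + 2(14.81) = 29.62
Total out = 76.1 lbmol/h; y_H = 29.62 / 76.1 = 0.3892.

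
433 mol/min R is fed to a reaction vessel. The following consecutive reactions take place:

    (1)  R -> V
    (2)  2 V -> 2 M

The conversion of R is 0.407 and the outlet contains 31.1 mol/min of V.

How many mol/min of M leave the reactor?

Conversion of R: R consumed = 1ξ₁ = 0.407 × 433 → ξ₁ = 176.2 mol/min.
V balance: n_V = 0 + 1ξ₁ − 2ξ₂ = 31.1 → ξ₂ = (1·176.2 − 31.1)/2 = 72.57 mol/min.
Outlet amounts (n = n₀ + Σ ν·ξ):
  R: 433 − 1(176.2) = 256.8
  V: 0 + 1(176.2) − 2(72.57) = 31.1
  M: 0 + 2(72.57) = 145.1

145 mol/min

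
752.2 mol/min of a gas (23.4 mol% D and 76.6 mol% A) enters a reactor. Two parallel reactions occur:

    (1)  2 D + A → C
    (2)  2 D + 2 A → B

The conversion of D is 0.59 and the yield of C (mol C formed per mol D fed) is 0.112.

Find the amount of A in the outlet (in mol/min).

492 mol/min

Yield of C: 1ξ₁ / 176 = 0.112 → ξ₁ = 19.71 mol/min.
Conversion of D: 2ξ₁ + 2ξ₂ = 0.59 × 176 = 103.8 → ξ₂ = 32.21 mol/min.
Outlet amounts (n = n₀ + Σ ν·ξ):
  D: 176 − 2(19.71) − 2(32.21) = 72.17
  A: 576.2 − 1(19.71) − 2(32.21) = 492.1
  C: 0 + 1(19.71) = 19.71
  B: 0 + 1(32.21) = 32.21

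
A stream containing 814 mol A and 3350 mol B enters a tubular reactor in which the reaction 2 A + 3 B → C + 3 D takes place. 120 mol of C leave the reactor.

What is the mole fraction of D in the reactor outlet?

For C: n = n₀ + 1ξ → 120 = 0 + 1ξ, giving ξ = 120 mol.
Outlet amounts (n = n₀ + ν ξ):
  A: 814 − 2(120) = 574
  B: 3350 − 3(120) = 2990
  C: 0 + 1(120) = 120
  D: 0 + 3(120) = 360
Total out = 4044 mol; y_D = 360 / 4044 = 0.08902.

0.089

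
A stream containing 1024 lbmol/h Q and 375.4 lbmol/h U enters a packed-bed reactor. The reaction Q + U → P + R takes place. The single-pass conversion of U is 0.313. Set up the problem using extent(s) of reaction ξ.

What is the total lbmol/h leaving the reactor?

U reacted = 0.313 × 375.4 = 117.5 lbmol/h; ν_U = −1, so ξ = 117.5/1 = 117.5 lbmol/h.
Outlet amounts (n = n₀ + ν ξ):
  Q: 1024 − 1(117.5) = 906.5
  U: 375.4 − 1(117.5) = 257.9
  P: 0 + 1(117.5) = 117.5
  R: 0 + 1(117.5) = 117.5
Total out = 906.5 + 257.9 + 117.5 + 117.5 = 1399 lbmol/h.

1400 lbmol/h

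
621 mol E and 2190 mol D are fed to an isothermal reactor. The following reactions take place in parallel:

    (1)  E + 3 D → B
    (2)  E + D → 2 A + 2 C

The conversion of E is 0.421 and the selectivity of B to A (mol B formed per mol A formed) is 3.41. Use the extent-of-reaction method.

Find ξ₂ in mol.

ξ₂ = 33.4 mol

Conversion of E: E consumed = 0.421 × 621 = 261.4 mol = 1ξ₁ + 1ξ₂.
Selectivity: 1ξ₁ / (2ξ₂) = 3.41 → ξ₁ = 6.82 ξ₂.
Substitute: (1·6.82 + 1) ξ₂ = 261.4 → ξ₂ = 33.43 mol, ξ₁ = 228 mol.
Outlet amounts (n = n₀ + Σ ν·ξ):
  E: 621 − 1(228) − 1(33.43) = 359.6
  D: 2190 − 3(228) − 1(33.43) = 1473
  B: 0 + 1(228) = 228
  A: 0 + 2(33.43) = 66.86
  C: 0 + 2(33.43) = 66.86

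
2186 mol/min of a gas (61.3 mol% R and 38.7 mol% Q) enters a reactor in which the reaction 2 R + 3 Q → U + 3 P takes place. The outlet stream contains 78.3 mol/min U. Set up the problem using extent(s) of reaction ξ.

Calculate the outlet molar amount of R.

1180 mol/min

For U: n = n₀ + 1ξ → 78.3 = 0 + 1ξ, giving ξ = 78.3 mol/min.
Outlet amounts (n = n₀ + ν ξ):
  R: 1340 − 2(78.3) = 1183
  Q: 846 − 3(78.3) = 611.1
  U: 0 + 1(78.3) = 78.3
  P: 0 + 3(78.3) = 234.9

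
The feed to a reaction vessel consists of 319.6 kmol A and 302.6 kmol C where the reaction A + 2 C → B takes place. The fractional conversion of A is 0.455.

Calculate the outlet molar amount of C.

A reacted = 0.455 × 319.6 = 145.4 kmol; ν_A = −1, so ξ = 145.4/1 = 145.4 kmol.
Outlet amounts (n = n₀ + ν ξ):
  A: 319.6 − 1(145.4) = 174.2
  C: 302.6 − 2(145.4) = 11.76
  B: 0 + 1(145.4) = 145.4

11.8 kmol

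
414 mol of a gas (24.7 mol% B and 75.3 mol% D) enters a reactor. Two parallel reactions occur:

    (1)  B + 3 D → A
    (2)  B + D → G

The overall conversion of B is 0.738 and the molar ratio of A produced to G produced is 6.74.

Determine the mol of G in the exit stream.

9.75 mol

Conversion of B: B consumed = 0.738 × 102.3 = 75.47 mol = 1ξ₁ + 1ξ₂.
Selectivity: 1ξ₁ / (1ξ₂) = 6.74 → ξ₁ = 6.74 ξ₂.
Substitute: (1·6.74 + 1) ξ₂ = 75.47 → ξ₂ = 9.75 mol, ξ₁ = 65.72 mol.
Outlet amounts (n = n₀ + Σ ν·ξ):
  B: 102.3 − 1(65.72) − 1(9.75) = 26.79
  D: 311.7 − 3(65.72) − 1(9.75) = 104.8
  A: 0 + 1(65.72) = 65.72
  G: 0 + 1(9.75) = 9.75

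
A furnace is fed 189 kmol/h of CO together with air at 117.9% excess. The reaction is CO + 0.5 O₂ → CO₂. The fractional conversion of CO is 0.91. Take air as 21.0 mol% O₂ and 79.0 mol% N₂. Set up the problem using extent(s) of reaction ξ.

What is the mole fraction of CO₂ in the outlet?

Stoichiometric O₂ = 0.5 × 189 = 94.5 kmol/h; O₂ fed = 94.5 × 2.179 = 205.9 kmol/h.
N₂ fed = 205.9 × 79/21 = 774.6 kmol/h.
Fuel reacted = 0.91 × 189 → ξ = 172 kmol/h.
Outlet (n = n₀ + ν ξ):
  CO: 189 − 1(172) = 17.01
  O₂: 205.9 − 0.5(172) = 119.9
  N₂: 774.6 (inert)
  CO₂: 0 + 1(172) = 172
Total out = 1084 kmol/h; y_CO₂ = 172 / 1084 = 0.1587.

0.159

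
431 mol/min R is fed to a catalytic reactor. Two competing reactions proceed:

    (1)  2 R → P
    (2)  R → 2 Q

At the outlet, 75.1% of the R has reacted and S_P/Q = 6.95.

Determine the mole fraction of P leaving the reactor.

0.546

Conversion of R: R consumed = 0.751 × 431 = 323.7 mol/min = 2ξ₁ + 1ξ₂.
Selectivity: 1ξ₁ / (2ξ₂) = 6.95 → ξ₁ = 13.9 ξ₂.
Substitute: (2·13.9 + 1) ξ₂ = 323.7 → ξ₂ = 11.24 mol/min, ξ₁ = 156.2 mol/min.
Outlet amounts (n = n₀ + Σ ν·ξ):
  R: 431 − 2(156.2) − 1(11.24) = 107.3
  P: 0 + 1(156.2) = 156.2
  Q: 0 + 2(11.24) = 22.48
Total out = 286 mol/min; y_P = 156.2 / 286 = 0.5462.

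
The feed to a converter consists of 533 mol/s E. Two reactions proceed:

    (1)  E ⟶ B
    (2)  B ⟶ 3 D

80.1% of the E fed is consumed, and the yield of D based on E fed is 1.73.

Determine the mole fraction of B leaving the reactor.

Conversion of E: E consumed = 1ξ₁ = 0.801 × 533 → ξ₁ = 426.9 mol/s.
Yield of D: 3ξ₂ / 533 = 1.73 → ξ₂ = 307.4 mol/s.
Outlet amounts (n = n₀ + Σ ν·ξ):
  E: 533 − 1(426.9) = 106.1
  B: 0 + 1(426.9) − 1(307.4) = 119.6
  D: 0 + 3(307.4) = 922.1
Total out = 1148 mol/s; y_B = 119.6 / 1148 = 0.1042.

0.104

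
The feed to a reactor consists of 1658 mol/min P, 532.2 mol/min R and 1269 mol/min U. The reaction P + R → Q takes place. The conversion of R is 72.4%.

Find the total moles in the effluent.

R reacted = 0.724 × 532.2 = 385.3 mol/min; ν_R = −1, so ξ = 385.3/1 = 385.3 mol/min.
Outlet amounts (n = n₀ + ν ξ):
  P: 1658 − 1(385.3) = 1273
  R: 532.2 − 1(385.3) = 146.9
  Q: 0 + 1(385.3) = 385.3
  U: 1269 (inert)
Total out = 1273 + 146.9 + 385.3 + 1269 = 3074 mol/min.

3070 mol/min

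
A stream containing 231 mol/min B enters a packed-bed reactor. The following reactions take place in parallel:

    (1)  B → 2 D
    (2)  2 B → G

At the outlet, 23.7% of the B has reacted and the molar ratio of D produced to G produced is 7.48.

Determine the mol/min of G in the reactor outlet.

9.54 mol/min

Conversion of B: B consumed = 0.237 × 231 = 54.75 mol/min = 1ξ₁ + 2ξ₂.
Selectivity: 2ξ₁ / (1ξ₂) = 7.48 → ξ₁ = 3.74 ξ₂.
Substitute: (1·3.74 + 2) ξ₂ = 54.75 → ξ₂ = 9.538 mol/min, ξ₁ = 35.67 mol/min.
Outlet amounts (n = n₀ + Σ ν·ξ):
  B: 231 − 1(35.67) − 2(9.538) = 176.3
  D: 0 + 2(35.67) = 71.34
  G: 0 + 1(9.538) = 9.538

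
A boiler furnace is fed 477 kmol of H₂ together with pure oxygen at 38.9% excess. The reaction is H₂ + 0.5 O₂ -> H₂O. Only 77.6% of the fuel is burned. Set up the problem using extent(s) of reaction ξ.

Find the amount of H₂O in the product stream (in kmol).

370 kmol

Stoichiometric O₂ = 0.5 × 477 = 238.5 kmol; O₂ fed = 238.5 × 1.389 = 331.3 kmol.
Fuel reacted = 0.776 × 477 → ξ = 370.2 kmol.
Outlet (n = n₀ + ν ξ):
  H₂: 477 − 1(370.2) = 106.8
  O₂: 331.3 − 0.5(370.2) = 146.2
  H₂O: 0 + 1(370.2) = 370.2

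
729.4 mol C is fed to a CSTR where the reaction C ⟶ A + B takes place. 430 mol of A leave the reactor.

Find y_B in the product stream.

0.371

For A: n = n₀ + 1ξ → 430 = 0 + 1ξ, giving ξ = 430 mol.
Outlet amounts (n = n₀ + ν ξ):
  C: 729.4 − 1(430) = 299.4
  A: 0 + 1(430) = 430
  B: 0 + 1(430) = 430
Total out = 1159 mol; y_B = 430 / 1159 = 0.3709.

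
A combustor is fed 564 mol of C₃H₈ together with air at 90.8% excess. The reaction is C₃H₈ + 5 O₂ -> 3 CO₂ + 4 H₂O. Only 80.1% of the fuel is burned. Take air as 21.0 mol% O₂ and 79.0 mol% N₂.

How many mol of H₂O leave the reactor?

1810 mol

Stoichiometric O₂ = 5 × 564 = 2820 mol; O₂ fed = 2820 × 1.908 = 5381 mol.
N₂ fed = 5381 × 79/21 = 20240 mol.
Fuel reacted = 0.801 × 564 → ξ = 451.8 mol.
Outlet (n = n₀ + ν ξ):
  C₃H₈: 564 − 1(451.8) = 112.2
  O₂: 5381 − 5(451.8) = 3122
  N₂: 20240 (inert)
  CO₂: 0 + 3(451.8) = 1355
  H₂O: 0 + 4(451.8) = 1807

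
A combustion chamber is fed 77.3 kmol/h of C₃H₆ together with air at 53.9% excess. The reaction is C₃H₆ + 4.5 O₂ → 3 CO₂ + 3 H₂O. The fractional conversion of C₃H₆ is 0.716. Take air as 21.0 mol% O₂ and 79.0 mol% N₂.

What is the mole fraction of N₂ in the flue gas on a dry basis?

Stoichiometric O₂ = 4.5 × 77.3 = 347.8 kmol/h; O₂ fed = 347.8 × 1.539 = 535.3 kmol/h.
N₂ fed = 535.3 × 79/21 = 2014 kmol/h.
Fuel reacted = 0.716 × 77.3 → ξ = 55.35 kmol/h.
Outlet (n = n₀ + ν ξ):
  C₃H₆: 77.3 − 1(55.35) = 21.95
  O₂: 535.3 − 4.5(55.35) = 286.3
  N₂: 2014 (inert)
  CO₂: 0 + 3(55.35) = 166
  H₂O: 0 + 3(55.35) = 166
Dry total = 2488 kmol/h; y_N₂ (dry) = 2014 / 2488 = 0.8094.

0.809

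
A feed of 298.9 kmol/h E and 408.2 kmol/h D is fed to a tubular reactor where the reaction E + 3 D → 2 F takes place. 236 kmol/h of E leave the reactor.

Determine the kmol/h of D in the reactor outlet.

For E: n = n₀ − 1ξ → 236 = 298.9 − 1ξ, giving ξ = 62.9 kmol/h.
Outlet amounts (n = n₀ + ν ξ):
  E: 298.9 − 1(62.9) = 236
  D: 408.2 − 3(62.9) = 219.5
  F: 0 + 2(62.9) = 125.8

220 kmol/h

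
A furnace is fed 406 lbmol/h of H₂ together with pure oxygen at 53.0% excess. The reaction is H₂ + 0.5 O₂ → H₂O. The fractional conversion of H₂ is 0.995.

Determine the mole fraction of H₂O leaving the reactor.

0.785

Stoichiometric O₂ = 0.5 × 406 = 203 lbmol/h; O₂ fed = 203 × 1.530 = 310.6 lbmol/h.
Fuel reacted = 0.995 × 406 → ξ = 404 lbmol/h.
Outlet (n = n₀ + ν ξ):
  H₂: 406 − 1(404) = 2.03
  O₂: 310.6 − 0.5(404) = 108.6
  H₂O: 0 + 1(404) = 404
Total out = 514.6 lbmol/h; y_H₂O = 404 / 514.6 = 0.785.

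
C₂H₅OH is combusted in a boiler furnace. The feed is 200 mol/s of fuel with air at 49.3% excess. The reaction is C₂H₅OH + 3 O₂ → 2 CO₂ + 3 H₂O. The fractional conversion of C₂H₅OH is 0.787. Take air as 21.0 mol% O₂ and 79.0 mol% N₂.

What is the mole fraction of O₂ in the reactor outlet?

0.0916

Stoichiometric O₂ = 3 × 200 = 600 mol/s; O₂ fed = 600 × 1.493 = 895.8 mol/s.
N₂ fed = 895.8 × 79/21 = 3370 mol/s.
Fuel reacted = 0.787 × 200 → ξ = 157.4 mol/s.
Outlet (n = n₀ + ν ξ):
  C₂H₅OH: 200 − 1(157.4) = 42.6
  O₂: 895.8 − 3(157.4) = 423.6
  N₂: 3370 (inert)
  CO₂: 0 + 2(157.4) = 314.8
  H₂O: 0 + 3(157.4) = 472.2
Total out = 4623 mol/s; y_O₂ = 423.6 / 4623 = 0.09163.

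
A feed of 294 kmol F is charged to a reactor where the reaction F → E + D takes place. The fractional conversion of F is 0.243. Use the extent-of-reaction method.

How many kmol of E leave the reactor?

71.4 kmol

F reacted = 0.243 × 294 = 71.44 kmol; ν_F = −1, so ξ = 71.44/1 = 71.44 kmol.
Outlet amounts (n = n₀ + ν ξ):
  F: 294 − 1(71.44) = 222.6
  E: 0 + 1(71.44) = 71.44
  D: 0 + 1(71.44) = 71.44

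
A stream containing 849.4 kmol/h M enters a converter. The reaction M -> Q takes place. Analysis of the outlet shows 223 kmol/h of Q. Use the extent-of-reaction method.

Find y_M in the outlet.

For Q: n = n₀ + 1ξ → 223 = 0 + 1ξ, giving ξ = 223 kmol/h.
Outlet amounts (n = n₀ + ν ξ):
  M: 849.4 − 1(223) = 626.4
  Q: 0 + 1(223) = 223
Total out = 849.4 kmol/h; y_M = 626.4 / 849.4 = 0.7375.

0.737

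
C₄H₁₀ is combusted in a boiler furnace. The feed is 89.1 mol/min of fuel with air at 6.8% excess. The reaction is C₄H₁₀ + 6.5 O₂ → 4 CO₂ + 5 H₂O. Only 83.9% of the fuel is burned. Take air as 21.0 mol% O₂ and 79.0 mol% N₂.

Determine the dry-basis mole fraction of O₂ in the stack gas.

0.0478

Stoichiometric O₂ = 6.5 × 89.1 = 579.1 mol/min; O₂ fed = 579.1 × 1.068 = 618.5 mol/min.
N₂ fed = 618.5 × 79/21 = 2327 mol/min.
Fuel reacted = 0.839 × 89.1 → ξ = 74.75 mol/min.
Outlet (n = n₀ + ν ξ):
  C₄H₁₀: 89.1 − 1(74.75) = 14.35
  O₂: 618.5 − 6.5(74.75) = 132.6
  N₂: 2327 (inert)
  CO₂: 0 + 4(74.75) = 299
  H₂O: 0 + 5(74.75) = 373.8
Dry total = 2773 mol/min; y_O₂ (dry) = 132.6 / 2773 = 0.04783.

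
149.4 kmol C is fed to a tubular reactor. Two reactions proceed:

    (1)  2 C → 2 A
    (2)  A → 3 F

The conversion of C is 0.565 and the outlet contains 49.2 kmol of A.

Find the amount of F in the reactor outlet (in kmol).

106 kmol

Conversion of C: C consumed = 2ξ₁ = 0.565 × 149.4 → ξ₁ = 42.21 kmol.
A balance: n_A = 0 + 2ξ₁ − 1ξ₂ = 49.2 → ξ₂ = (2·42.21 − 49.2)/1 = 35.21 kmol.
Outlet amounts (n = n₀ + Σ ν·ξ):
  C: 149.4 − 2(42.21) = 64.99
  A: 0 + 2(42.21) − 1(35.21) = 49.2
  F: 0 + 3(35.21) = 105.6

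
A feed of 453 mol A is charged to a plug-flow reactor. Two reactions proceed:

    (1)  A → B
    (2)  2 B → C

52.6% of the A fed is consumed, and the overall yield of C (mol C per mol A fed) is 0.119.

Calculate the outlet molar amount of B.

130 mol

Conversion of A: A consumed = 1ξ₁ = 0.526 × 453 → ξ₁ = 238.3 mol.
Yield of C: 1ξ₂ / 453 = 0.119 → ξ₂ = 53.91 mol.
Outlet amounts (n = n₀ + Σ ν·ξ):
  A: 453 − 1(238.3) = 214.7
  B: 0 + 1(238.3) − 2(53.91) = 130.5
  C: 0 + 1(53.91) = 53.91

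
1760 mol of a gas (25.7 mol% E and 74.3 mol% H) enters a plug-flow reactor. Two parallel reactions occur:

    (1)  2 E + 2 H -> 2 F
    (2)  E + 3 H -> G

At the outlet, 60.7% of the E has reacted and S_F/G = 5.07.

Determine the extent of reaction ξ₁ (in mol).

ξ₁ = 115 mol

Conversion of E: E consumed = 0.607 × 452.3 = 274.6 mol = 2ξ₁ + 1ξ₂.
Selectivity: 2ξ₁ / (1ξ₂) = 5.07 → ξ₁ = 2.535 ξ₂.
Substitute: (2·2.535 + 1) ξ₂ = 274.6 → ξ₂ = 45.23 mol, ξ₁ = 114.7 mol.
Outlet amounts (n = n₀ + Σ ν·ξ):
  E: 452.3 − 2(114.7) − 1(45.23) = 177.8
  H: 1308 − 2(114.7) − 3(45.23) = 942.7
  F: 0 + 2(114.7) = 229.3
  G: 0 + 1(45.23) = 45.23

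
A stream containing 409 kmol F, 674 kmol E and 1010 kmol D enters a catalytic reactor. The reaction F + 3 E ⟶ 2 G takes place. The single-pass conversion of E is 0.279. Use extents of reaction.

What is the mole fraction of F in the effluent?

E reacted = 0.279 × 674 = 188 kmol; ν_E = −3, so ξ = 188/3 = 62.68 kmol.
Outlet amounts (n = n₀ + ν ξ):
  F: 409 − 1(62.68) = 346.3
  E: 674 − 3(62.68) = 486
  G: 0 + 2(62.68) = 125.4
  D: 1010 (inert)
Total out = 1968 kmol; y_F = 346.3 / 1968 = 0.176.

0.176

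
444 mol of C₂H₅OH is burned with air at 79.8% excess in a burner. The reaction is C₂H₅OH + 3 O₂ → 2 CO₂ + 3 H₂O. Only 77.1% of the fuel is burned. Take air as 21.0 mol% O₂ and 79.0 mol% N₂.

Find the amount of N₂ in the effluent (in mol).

9010 mol

Stoichiometric O₂ = 3 × 444 = 1332 mol; O₂ fed = 1332 × 1.798 = 2395 mol.
N₂ fed = 2395 × 79/21 = 9010 mol.
Fuel reacted = 0.771 × 444 → ξ = 342.3 mol.
Outlet (n = n₀ + ν ξ):
  C₂H₅OH: 444 − 1(342.3) = 101.7
  O₂: 2395 − 3(342.3) = 1368
  N₂: 9010 (inert)
  CO₂: 0 + 2(342.3) = 684.6
  H₂O: 0 + 3(342.3) = 1027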